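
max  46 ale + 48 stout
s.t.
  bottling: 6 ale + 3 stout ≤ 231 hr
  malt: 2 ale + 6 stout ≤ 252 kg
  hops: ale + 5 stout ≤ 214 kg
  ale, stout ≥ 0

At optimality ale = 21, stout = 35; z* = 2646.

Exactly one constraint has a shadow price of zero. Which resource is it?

bottling: 231/231 (binding)
malt: 252/252 (binding)
hops: 196/214 (slack 18)
By complementary slackness, a constraint with positive slack has shadow price 0 → hops.

hops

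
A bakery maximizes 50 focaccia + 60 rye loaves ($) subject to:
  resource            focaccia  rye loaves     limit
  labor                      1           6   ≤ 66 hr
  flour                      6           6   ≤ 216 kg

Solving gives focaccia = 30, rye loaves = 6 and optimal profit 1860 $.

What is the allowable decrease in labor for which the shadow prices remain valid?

Binding constraints: labor, flour. The basis is B = [[1,6],[6,6]] with det -30.
Per unit decrease in labor, x* moves by d = (0.2, -0.2).
The basis stays optimal until rye loaves reaches 0; allowable decrease = 30 hr.

30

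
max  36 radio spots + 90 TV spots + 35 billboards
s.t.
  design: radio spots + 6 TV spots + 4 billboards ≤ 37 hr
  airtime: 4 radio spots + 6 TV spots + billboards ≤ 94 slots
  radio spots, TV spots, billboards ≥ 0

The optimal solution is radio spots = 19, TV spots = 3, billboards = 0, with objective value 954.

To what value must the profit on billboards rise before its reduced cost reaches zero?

39

Both design and airtime are binding at x*.
From A_Bᵀ y = c: 1·y_design + 4·y_airtime = 36; 6·y_design + 6·y_airtime = 90.
→ y_design = 8 and y_airtime = 7.
billboards enters the basis when its profit ≥ yᵀa₃ = 8·4 + 7·1 = 39.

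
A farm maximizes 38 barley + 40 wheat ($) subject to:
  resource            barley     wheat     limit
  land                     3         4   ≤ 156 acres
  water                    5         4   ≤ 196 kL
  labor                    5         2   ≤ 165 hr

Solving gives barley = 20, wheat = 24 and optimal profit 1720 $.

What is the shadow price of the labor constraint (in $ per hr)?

0

Binding: land and water. Non-binding: labor (17 unused).
Since labor is not tight, its dual is 0.
From A_Bᵀ y = c: 3·y_land + 5·y_water = 38; 4·y_land + 4·y_water = 40.
→ y_land = 6 and y_water = 4.
Shadow price of labor = 0.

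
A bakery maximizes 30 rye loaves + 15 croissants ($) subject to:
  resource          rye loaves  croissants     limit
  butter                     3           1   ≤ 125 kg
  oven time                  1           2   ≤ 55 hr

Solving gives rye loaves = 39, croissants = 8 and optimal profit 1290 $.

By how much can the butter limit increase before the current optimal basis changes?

40

Binding constraints: butter, oven time. The basis is B = [[3,1],[1,2]] with det 5.
Per unit increase in butter, x* moves by d = (0.4, -0.2).
The basis stays optimal until croissants reaches 0; allowable increase = 40 kg.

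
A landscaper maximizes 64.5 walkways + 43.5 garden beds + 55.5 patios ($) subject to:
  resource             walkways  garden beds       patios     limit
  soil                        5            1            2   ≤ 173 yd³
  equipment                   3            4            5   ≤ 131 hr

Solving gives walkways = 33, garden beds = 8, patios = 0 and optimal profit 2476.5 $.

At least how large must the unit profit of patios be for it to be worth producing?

Both soil and equipment are binding at x*.
Dual feasibility on the basic columns requires 5·y_soil + 3·y_equipment = 64.5, 1·y_soil + 4·y_equipment = 43.5.
This yields shadow prices y_soil = 7.5, y_equipment = 9.
patios enters the basis when its profit ≥ yᵀa₃ = 7.5·2 + 9·5 = 60.

60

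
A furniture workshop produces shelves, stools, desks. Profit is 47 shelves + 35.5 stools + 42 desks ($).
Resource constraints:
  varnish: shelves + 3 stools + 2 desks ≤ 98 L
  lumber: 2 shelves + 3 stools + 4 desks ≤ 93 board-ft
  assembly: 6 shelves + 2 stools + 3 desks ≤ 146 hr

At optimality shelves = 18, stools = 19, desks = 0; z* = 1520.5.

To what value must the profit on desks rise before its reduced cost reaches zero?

Binding: lumber and assembly. Non-binding: varnish (23 unused).
Slack constraints have shadow price 0 (complementary slackness).
The binding rows give the dual system: 2·y_lumber + 6·y_assembly = 47 and 3·y_lumber + 2·y_assembly = 35.5.
→ y_lumber = 8.5 and y_assembly = 5.
desks enters the basis when its profit ≥ yᵀa₃ = 8.5·4 + 5·3 = 49.

49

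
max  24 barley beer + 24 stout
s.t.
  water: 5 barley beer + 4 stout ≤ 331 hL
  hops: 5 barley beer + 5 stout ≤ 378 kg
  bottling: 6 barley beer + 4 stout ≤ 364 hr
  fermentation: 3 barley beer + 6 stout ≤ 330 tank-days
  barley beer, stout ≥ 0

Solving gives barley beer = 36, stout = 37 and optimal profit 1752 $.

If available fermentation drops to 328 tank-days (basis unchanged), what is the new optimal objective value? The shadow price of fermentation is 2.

1748

Δb = -2, so new z* = 1752 + (2)·(-2) = 1752 − 4 = 1748.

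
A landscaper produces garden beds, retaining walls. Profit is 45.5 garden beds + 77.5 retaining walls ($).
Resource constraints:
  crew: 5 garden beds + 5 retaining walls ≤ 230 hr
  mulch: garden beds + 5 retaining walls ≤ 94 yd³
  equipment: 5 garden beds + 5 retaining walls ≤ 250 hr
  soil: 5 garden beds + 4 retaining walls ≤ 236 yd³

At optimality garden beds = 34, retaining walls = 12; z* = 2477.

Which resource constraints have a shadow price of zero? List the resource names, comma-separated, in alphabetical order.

equipment, soil

crew: 230/230 (binding)
mulch: 94/94 (binding)
equipment: 230/250 (slack 20)
soil: 218/236 (slack 18)
By complementary slackness, a constraint with positive slack has shadow price 0 → equipment, soil.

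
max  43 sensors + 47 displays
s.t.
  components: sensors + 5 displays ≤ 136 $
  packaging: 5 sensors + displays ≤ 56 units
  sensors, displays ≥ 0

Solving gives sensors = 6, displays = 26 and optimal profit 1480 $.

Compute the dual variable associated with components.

8

Both components and packaging are binding at x*.
The binding rows give the dual system: 1·y_components + 5·y_packaging = 43 and 5·y_components + 1·y_packaging = 47.
→ y_components = 8 and y_packaging = 7.
Shadow price of components = 8.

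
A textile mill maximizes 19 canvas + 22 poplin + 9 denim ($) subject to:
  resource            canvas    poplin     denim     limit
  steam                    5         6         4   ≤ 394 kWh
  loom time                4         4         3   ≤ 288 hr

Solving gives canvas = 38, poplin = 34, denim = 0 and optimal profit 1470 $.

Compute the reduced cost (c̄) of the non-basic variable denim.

At the optimum: steam uses 394 of 394 (binding); loom time uses 288 of 288 (binding).
Dual feasibility on the basic columns requires 5·y_steam + 4·y_loom time = 19, 6·y_steam + 4·y_loom time = 22.
→ y_steam = 3 and y_loom time = 1.
Reduced cost of denim: c₃ − yᵀa₃ = 9 − (3·4 + 1·3) = 9 − 15 = -6.

-6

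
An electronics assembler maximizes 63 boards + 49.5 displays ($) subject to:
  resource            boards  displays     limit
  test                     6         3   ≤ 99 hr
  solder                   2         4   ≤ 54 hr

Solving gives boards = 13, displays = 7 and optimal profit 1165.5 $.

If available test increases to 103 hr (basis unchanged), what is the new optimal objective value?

Check each constraint at x*: test 99/99 (tight); solder 54/54 (tight).
From A_Bᵀ y = c: 6·y_test + 2·y_solder = 63; 3·y_test + 4·y_solder = 49.5.
→ y_test = 8.5 and y_solder = 6.
Δz = y_test·Δb = 8.5 × (4) = 34, so new z* = 1165.5 + 34 = 1199.5.

1199.5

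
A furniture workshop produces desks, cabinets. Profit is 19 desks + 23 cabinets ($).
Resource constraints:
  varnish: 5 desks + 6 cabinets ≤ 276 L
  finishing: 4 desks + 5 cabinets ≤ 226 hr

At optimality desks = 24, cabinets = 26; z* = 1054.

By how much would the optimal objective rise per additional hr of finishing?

1

At the optimum: varnish uses 276 of 276 (binding); finishing uses 226 of 226 (binding).
From A_Bᵀ y = c: 5·y_varnish + 4·y_finishing = 19; 6·y_varnish + 5·y_finishing = 23.
This yields shadow prices y_varnish = 3, y_finishing = 1.
Shadow price of finishing = 1.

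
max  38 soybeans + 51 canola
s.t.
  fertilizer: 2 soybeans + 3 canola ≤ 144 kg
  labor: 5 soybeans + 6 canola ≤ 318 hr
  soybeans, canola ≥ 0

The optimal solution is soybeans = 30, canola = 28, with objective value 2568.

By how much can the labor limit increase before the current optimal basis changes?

Binding constraints: fertilizer, labor. The basis is B = [[2,3],[5,6]] with det -3.
Per unit increase in labor, x* moves by d = (1, -0.6667).
The basis stays optimal until canola reaches 0; allowable increase = 42 hr.

42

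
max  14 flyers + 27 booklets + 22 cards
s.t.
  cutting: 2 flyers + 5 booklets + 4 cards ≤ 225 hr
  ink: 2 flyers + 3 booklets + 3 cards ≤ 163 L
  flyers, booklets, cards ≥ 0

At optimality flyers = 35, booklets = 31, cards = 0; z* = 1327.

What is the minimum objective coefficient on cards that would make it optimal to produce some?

24

Check each constraint at x*: cutting 225/225 (tight); ink 163/163 (tight).
The binding rows give the dual system: 2·y_cutting + 2·y_ink = 14 and 5·y_cutting + 3·y_ink = 27.
→ y_cutting = 3 and y_ink = 4.
cards enters the basis when its profit ≥ yᵀa₃ = 3·4 + 4·3 = 24.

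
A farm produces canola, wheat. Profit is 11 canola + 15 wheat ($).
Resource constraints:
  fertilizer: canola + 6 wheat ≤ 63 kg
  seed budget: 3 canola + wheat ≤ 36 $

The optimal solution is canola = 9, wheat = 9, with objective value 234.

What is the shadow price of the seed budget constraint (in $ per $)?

3

Check each constraint at x*: fertilizer 63/63 (tight); seed budget 36/36 (tight).
The binding rows give the dual system: 1·y_fertilizer + 3·y_seed budget = 11 and 6·y_fertilizer + 1·y_seed budget = 15.
This yields shadow prices y_fertilizer = 2, y_seed budget = 3.
Shadow price of seed budget = 3.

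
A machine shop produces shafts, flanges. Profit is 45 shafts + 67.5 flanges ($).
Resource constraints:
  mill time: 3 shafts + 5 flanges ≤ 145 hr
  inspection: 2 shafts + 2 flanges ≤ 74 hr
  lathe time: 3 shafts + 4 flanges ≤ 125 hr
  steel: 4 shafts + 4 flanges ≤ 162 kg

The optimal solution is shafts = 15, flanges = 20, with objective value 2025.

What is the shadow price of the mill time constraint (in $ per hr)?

At the optimum: mill time uses 145 of 145 (binding); inspection uses 70 of 74 (slack = 4); lathe time uses 125 of 125 (binding); steel uses 140 of 162 (slack = 22).
By complementary slackness, y = 0 for the non-binding constraints.
From A_Bᵀ y = c: 3·y_mill time + 3·y_lathe time = 45; 5·y_mill time + 4·y_lathe time = 67.5.
→ y_mill time = 7.5 and y_lathe time = 7.5.
Shadow price of mill time = 7.5.

7.5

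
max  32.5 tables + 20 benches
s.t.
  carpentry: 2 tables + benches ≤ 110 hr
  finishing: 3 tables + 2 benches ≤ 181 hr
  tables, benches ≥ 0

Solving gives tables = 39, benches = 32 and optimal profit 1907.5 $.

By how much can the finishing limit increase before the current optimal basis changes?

39

Binding constraints: carpentry, finishing. The basis is B = [[2,1],[3,2]] with det 1.
Per unit increase in finishing, x* moves by d = (-1, 2).
The basis stays optimal until tables reaches 0; allowable increase = 39 hr.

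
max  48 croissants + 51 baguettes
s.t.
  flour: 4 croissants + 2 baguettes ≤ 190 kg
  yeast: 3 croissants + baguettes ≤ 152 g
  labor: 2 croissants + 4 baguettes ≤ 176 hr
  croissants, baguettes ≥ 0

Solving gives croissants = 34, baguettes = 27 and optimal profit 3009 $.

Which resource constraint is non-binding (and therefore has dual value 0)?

flour: 190/190 (binding)
yeast: 129/152 (slack 23)
labor: 176/176 (binding)
By complementary slackness, a constraint with positive slack has shadow price 0 → yeast.

yeast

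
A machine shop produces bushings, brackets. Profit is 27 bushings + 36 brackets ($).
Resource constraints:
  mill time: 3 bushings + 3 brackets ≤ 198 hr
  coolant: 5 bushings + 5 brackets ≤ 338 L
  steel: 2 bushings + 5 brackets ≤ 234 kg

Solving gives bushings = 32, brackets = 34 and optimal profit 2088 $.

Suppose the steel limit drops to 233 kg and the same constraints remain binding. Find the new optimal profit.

Check each constraint at x*: mill time 198/198 (tight); coolant 330/338 (slack 8); steel 234/234 (tight).
Slack constraints have shadow price 0 (complementary slackness).
The binding rows give the dual system: 3·y_mill time + 2·y_steel = 27 and 3·y_mill time + 5·y_steel = 36.
→ y_mill time = 7 and y_steel = 3.
Δz = y_steel·Δb = 3 × (-1) = -3, so new z* = 2088 − 3 = 2085.

2085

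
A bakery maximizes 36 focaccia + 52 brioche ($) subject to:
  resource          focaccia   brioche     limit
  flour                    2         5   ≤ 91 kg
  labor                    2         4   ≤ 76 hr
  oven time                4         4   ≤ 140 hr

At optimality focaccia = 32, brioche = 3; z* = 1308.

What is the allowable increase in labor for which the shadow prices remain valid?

Binding constraints: labor, oven time. The basis is B = [[2,4],[4,4]] with det -8.
Per unit increase in labor, x* moves by d = (-0.5, 0.5).
The basis stays optimal until flour becomes binding; allowable increase = 8 hr.

8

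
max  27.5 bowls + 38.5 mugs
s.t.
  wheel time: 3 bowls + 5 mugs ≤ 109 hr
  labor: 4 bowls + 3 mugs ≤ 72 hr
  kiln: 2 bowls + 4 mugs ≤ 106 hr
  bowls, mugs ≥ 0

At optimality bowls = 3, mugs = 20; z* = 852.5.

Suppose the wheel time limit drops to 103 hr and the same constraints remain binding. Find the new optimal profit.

813.5

Check each constraint at x*: wheel time 109/109 (tight); labor 72/72 (tight); kiln 86/106 (slack 20).
Slack constraints have shadow price 0 (complementary slackness).
Dual feasibility on the basic columns requires 3·y_wheel time + 4·y_labor = 27.5, 5·y_wheel time + 3·y_labor = 38.5.
→ y_wheel time = 6.5 and y_labor = 2.
Δz = y_wheel time·Δb = 6.5 × (-6) = -39, so new z* = 852.5 − 39 = 813.5.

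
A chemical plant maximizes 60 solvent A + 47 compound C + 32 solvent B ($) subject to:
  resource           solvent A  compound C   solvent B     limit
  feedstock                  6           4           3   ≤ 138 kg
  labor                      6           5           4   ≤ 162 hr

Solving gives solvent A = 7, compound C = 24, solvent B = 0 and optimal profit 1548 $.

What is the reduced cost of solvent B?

Both feedstock and labor are binding at x*.
Dual feasibility on the basic columns requires 6·y_feedstock + 6·y_labor = 60, 4·y_feedstock + 5·y_labor = 47.
Solving: y_feedstock = 3, y_labor = 7.
Reduced cost of solvent B: c₃ − yᵀa₃ = 32 − (3·3 + 7·4) = 32 − 37 = -5.

-5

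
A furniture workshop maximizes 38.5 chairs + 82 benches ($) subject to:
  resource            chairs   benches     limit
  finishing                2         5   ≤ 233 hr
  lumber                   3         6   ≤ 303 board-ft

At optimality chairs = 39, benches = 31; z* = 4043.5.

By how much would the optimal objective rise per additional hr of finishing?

At the optimum: finishing uses 233 of 233 (binding); lumber uses 303 of 303 (binding).
From A_Bᵀ y = c: 2·y_finishing + 3·y_lumber = 38.5; 5·y_finishing + 6·y_lumber = 82.
→ y_finishing = 5 and y_lumber = 9.5.
Shadow price of finishing = 5.

5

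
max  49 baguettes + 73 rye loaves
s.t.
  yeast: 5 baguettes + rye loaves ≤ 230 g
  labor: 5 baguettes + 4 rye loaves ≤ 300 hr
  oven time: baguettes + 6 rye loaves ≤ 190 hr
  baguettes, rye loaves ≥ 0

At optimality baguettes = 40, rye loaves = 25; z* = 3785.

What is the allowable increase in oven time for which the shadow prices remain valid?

260

Binding constraints: labor, oven time. The basis is B = [[5,4],[1,6]] with det 26.
Per unit increase in oven time, x* moves by d = (-0.1538, 0.1923).
The basis stays optimal until baguettes reaches 0; allowable increase = 260 hr.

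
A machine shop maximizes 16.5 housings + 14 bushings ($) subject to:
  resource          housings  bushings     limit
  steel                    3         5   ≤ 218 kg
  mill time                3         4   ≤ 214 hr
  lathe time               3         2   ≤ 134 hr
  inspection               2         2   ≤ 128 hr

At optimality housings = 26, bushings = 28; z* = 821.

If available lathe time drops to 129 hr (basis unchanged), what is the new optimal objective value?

Binding: steel and lathe time. Non-binding: mill time (24 unused), inspection (20 unused).
Slack constraints have shadow price 0 (complementary slackness).
The binding rows give the dual system: 3·y_steel + 3·y_lathe time = 16.5 and 5·y_steel + 2·y_lathe time = 14.
Solving: y_steel = 1, y_lathe time = 4.5.
Δz = y_lathe time·Δb = 4.5 × (-5) = -22.5, so new z* = 821 − 22.5 = 798.5.

798.5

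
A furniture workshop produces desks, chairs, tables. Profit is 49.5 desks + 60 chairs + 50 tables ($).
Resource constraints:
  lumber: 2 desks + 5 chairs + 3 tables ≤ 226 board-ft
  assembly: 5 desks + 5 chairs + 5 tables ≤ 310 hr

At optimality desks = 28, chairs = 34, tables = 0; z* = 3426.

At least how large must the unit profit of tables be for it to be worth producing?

53

Both lumber and assembly are binding at x*.
Dual feasibility on the basic columns requires 2·y_lumber + 5·y_assembly = 49.5, 5·y_lumber + 5·y_assembly = 60.
This yields shadow prices y_lumber = 3.5, y_assembly = 8.5.
tables enters the basis when its profit ≥ yᵀa₃ = 3.5·3 + 8.5·5 = 53.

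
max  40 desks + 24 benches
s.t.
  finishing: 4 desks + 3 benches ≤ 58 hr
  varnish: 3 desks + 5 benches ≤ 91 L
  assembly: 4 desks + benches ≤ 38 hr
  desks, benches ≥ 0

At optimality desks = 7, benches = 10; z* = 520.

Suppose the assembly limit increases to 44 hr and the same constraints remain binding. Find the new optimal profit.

At the optimum: finishing uses 58 of 58 (binding); varnish uses 71 of 91 (slack = 20); assembly uses 38 of 38 (binding).
By complementary slackness, y = 0 for the non-binding constraint.
The binding rows give the dual system: 4·y_finishing + 4·y_assembly = 40 and 3·y_finishing + 1·y_assembly = 24.
Solving: y_finishing = 7, y_assembly = 3.
Δz = y_assembly·Δb = 3 × (6) = 18, so new z* = 520 + 18 = 538.

538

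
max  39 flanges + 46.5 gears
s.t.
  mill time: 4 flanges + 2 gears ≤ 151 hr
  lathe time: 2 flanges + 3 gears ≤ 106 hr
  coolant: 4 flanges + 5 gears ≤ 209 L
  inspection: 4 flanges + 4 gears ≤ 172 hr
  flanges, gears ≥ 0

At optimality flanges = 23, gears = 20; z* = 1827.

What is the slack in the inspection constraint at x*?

inspection used = 4·23 + 4·20 = 172; slack = 172 − 172 = 0.

0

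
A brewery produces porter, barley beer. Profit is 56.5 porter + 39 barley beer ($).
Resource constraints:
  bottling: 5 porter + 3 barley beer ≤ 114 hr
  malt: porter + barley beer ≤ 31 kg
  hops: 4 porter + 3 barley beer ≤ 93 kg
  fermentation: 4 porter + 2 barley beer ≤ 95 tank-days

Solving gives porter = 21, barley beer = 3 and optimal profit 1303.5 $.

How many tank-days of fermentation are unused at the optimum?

fermentation used = 4·21 + 2·3 = 90; slack = 95 − 90 = 5.

5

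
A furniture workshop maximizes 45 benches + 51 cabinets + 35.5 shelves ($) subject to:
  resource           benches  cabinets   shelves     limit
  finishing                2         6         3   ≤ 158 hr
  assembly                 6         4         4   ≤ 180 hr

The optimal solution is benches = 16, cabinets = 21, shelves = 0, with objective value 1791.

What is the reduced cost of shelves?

-2

Both finishing and assembly are binding at x*.
Dual feasibility on the basic columns requires 2·y_finishing + 6·y_assembly = 45, 6·y_finishing + 4·y_assembly = 51.
This yields shadow prices y_finishing = 4.5, y_assembly = 6.
Reduced cost of shelves: c₃ − yᵀa₃ = 35.5 − (4.5·3 + 6·4) = 35.5 − 37.5 = -2.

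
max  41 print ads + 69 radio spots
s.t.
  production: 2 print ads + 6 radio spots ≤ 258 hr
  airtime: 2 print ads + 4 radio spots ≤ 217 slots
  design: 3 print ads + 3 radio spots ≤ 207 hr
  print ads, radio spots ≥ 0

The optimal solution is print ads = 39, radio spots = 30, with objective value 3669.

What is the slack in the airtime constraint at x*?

19

airtime used = 2·39 + 4·30 = 198; slack = 217 − 198 = 19.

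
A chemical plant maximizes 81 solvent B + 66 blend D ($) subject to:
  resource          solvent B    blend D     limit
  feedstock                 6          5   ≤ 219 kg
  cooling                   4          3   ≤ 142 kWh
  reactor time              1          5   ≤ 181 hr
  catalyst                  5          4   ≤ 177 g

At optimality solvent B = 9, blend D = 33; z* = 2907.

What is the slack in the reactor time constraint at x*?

7

reactor time used = 1·9 + 5·33 = 174; slack = 181 − 174 = 7.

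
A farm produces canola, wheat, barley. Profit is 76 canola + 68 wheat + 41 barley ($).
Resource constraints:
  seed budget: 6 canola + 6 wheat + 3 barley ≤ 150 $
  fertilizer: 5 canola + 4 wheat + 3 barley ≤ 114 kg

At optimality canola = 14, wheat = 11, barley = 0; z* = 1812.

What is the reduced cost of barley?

Check each constraint at x*: seed budget 150/150 (tight); fertilizer 114/114 (tight).
The binding rows give the dual system: 6·y_seed budget + 5·y_fertilizer = 76 and 6·y_seed budget + 4·y_fertilizer = 68.
→ y_seed budget = 6 and y_fertilizer = 8.
Reduced cost of barley: c₃ − yᵀa₃ = 41 − (6·3 + 8·3) = 41 − 42 = -1.

-1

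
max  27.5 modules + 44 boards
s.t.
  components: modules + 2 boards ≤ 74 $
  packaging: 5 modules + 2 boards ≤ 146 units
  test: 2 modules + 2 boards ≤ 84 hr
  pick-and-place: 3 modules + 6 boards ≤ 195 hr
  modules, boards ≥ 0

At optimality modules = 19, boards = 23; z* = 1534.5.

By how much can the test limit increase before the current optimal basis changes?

1.25

Binding constraints: test, pick-and-place. The basis is B = [[2,2],[3,6]] with det 6.
Per unit increase in test, x* moves by d = (1, -0.5).
The basis stays optimal until packaging becomes binding; allowable increase = 1.25 hr.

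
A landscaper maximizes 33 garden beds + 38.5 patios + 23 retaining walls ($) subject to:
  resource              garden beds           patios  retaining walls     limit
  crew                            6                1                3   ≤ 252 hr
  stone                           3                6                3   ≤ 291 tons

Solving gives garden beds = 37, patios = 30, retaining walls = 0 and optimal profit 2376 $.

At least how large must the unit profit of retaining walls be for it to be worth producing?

Both crew and stone are binding at x*.
Dual feasibility on the basic columns requires 6·y_crew + 3·y_stone = 33, 1·y_crew + 6·y_stone = 38.5.
→ y_crew = 2.5 and y_stone = 6.
retaining walls enters the basis when its profit ≥ yᵀa₃ = 2.5·3 + 6·3 = 25.5.

25.5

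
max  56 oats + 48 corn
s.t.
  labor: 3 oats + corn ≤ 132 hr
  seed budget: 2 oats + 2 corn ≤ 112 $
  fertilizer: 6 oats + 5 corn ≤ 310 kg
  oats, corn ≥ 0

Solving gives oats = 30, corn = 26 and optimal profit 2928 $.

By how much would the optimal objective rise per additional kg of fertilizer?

Check each constraint at x*: labor 116/132 (slack 16); seed budget 112/112 (tight); fertilizer 310/310 (tight).
Since labor is not tight, its dual is 0.
Dual feasibility on the basic columns requires 2·y_seed budget + 6·y_fertilizer = 56, 2·y_seed budget + 5·y_fertilizer = 48.
This yields shadow prices y_seed budget = 4, y_fertilizer = 8.
Shadow price of fertilizer = 8.

8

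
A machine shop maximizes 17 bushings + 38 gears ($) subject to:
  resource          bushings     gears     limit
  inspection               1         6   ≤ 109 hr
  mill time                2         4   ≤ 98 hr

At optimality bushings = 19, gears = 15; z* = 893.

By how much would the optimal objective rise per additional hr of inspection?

At the optimum: inspection uses 109 of 109 (binding); mill time uses 98 of 98 (binding).
From A_Bᵀ y = c: 1·y_inspection + 2·y_mill time = 17; 6·y_inspection + 4·y_mill time = 38.
Solving: y_inspection = 1, y_mill time = 8.
Shadow price of inspection = 1.

1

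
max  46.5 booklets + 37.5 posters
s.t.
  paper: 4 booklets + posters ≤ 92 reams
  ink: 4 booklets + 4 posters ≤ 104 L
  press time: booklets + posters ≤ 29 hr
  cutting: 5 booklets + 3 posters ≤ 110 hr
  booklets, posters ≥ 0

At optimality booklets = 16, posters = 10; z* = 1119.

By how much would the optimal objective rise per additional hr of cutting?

Check each constraint at x*: paper 74/92 (slack 18); ink 104/104 (tight); press time 26/29 (slack 3); cutting 110/110 (tight).
Slack constraints have shadow price 0 (complementary slackness).
The binding rows give the dual system: 4·y_ink + 5·y_cutting = 46.5 and 4·y_ink + 3·y_cutting = 37.5.
→ y_ink = 6 and y_cutting = 4.5.
Shadow price of cutting = 4.5.

4.5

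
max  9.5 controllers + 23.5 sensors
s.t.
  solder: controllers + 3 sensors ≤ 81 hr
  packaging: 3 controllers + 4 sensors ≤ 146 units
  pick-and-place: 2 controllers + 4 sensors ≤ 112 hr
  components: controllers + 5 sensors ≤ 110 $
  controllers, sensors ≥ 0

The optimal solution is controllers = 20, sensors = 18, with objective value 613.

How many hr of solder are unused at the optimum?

7

solder used = 1·20 + 3·18 = 74; slack = 81 − 74 = 7.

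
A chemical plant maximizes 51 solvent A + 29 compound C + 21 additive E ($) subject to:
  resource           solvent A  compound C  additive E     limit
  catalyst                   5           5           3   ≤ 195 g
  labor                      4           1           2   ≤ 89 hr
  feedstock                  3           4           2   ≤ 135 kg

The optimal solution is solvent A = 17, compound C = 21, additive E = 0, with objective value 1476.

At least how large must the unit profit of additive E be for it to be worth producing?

28

At the optimum: catalyst uses 190 of 195 (slack = 5); labor uses 89 of 89 (binding); feedstock uses 135 of 135 (binding).
By complementary slackness, y = 0 for the non-binding constraint.
Dual feasibility on the basic columns requires 4·y_labor + 3·y_feedstock = 51, 1·y_labor + 4·y_feedstock = 29.
This yields shadow prices y_labor = 9, y_feedstock = 5.
additive E enters the basis when its profit ≥ yᵀa₃ = 9·2 + 5·2 = 28.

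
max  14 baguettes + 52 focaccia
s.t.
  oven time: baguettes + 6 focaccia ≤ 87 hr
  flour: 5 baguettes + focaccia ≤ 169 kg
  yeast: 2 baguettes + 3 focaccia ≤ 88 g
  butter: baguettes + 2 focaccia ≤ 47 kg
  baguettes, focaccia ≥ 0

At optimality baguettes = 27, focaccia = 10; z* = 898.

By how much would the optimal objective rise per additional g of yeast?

Binding: oven time and butter. Non-binding: flour (24 unused), yeast (4 unused).
Since flour, yeast are not tight, their duals are 0.
From A_Bᵀ y = c: 1·y_oven time + 1·y_butter = 14; 6·y_oven time + 2·y_butter = 52.
This yields shadow prices y_oven time = 6, y_butter = 8.
Shadow price of yeast = 0.

0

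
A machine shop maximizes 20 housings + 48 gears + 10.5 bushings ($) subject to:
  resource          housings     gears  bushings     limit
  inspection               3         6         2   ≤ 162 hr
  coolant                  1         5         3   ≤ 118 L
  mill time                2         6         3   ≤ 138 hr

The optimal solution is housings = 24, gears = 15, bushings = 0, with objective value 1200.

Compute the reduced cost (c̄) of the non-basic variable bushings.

Binding: inspection and mill time. Non-binding: coolant (19 unused).
By complementary slackness, y = 0 for the non-binding constraint.
From A_Bᵀ y = c: 3·y_inspection + 2·y_mill time = 20; 6·y_inspection + 6·y_mill time = 48.
Solving: y_inspection = 4, y_mill time = 4.
Reduced cost of bushings: c₃ − yᵀa₃ = 10.5 − (4·2 + 4·3) = 10.5 − 20 = -9.5.

-9.5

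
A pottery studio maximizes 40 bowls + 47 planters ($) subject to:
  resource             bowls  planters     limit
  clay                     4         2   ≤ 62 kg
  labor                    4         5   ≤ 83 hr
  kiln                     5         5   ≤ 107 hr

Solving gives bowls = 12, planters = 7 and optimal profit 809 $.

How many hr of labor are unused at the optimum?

0

labor used = 4·12 + 5·7 = 83; slack = 83 − 83 = 0.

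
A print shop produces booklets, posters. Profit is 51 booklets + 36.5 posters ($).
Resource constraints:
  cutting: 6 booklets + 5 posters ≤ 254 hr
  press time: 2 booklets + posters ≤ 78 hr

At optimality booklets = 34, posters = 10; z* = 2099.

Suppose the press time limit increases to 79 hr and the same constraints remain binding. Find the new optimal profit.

At the optimum: cutting uses 254 of 254 (binding); press time uses 78 of 78 (binding).
From A_Bᵀ y = c: 6·y_cutting + 2·y_press time = 51; 5·y_cutting + 1·y_press time = 36.5.
Solving: y_cutting = 5.5, y_press time = 9.
Δz = y_press time·Δb = 9 × (1) = 9, so new z* = 2099 + 9 = 2108.

2108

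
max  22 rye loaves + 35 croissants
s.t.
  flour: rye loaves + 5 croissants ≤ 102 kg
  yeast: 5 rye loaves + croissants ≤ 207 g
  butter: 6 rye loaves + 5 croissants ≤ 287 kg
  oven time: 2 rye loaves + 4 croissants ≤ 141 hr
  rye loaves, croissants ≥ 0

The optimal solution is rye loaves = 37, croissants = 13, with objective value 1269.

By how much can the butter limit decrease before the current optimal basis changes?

185

Binding constraints: flour, butter. The basis is B = [[1,5],[6,5]] with det -25.
Per unit decrease in butter, x* moves by d = (-0.2, 0.04).
The basis stays optimal until rye loaves reaches 0; allowable decrease = 185 kg.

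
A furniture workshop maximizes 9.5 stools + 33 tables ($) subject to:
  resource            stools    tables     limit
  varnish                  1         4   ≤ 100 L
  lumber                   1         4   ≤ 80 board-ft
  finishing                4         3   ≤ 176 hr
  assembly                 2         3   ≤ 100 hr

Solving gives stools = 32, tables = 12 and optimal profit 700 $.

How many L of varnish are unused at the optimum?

20

varnish used = 1·32 + 4·12 = 80; slack = 100 − 80 = 20.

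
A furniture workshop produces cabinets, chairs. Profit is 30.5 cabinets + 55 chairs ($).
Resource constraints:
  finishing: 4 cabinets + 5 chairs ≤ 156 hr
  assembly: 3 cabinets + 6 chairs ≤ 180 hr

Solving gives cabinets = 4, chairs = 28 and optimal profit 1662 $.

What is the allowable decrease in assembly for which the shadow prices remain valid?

63

Binding constraints: finishing, assembly. The basis is B = [[4,5],[3,6]] with det 9.
Per unit decrease in assembly, x* moves by d = (0.5556, -0.4444).
The basis stays optimal until chairs reaches 0; allowable decrease = 63 hr.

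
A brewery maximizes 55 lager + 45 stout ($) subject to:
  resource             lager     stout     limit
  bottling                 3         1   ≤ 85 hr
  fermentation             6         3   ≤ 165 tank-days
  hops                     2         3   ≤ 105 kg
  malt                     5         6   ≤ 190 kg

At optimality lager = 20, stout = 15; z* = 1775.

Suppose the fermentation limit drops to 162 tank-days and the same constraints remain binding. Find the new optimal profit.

At the optimum: bottling uses 75 of 85 (slack = 10); fermentation uses 165 of 165 (binding); hops uses 85 of 105 (slack = 20); malt uses 190 of 190 (binding).
By complementary slackness, y = 0 for the non-binding constraints.
From A_Bᵀ y = c: 6·y_fermentation + 5·y_malt = 55; 3·y_fermentation + 6·y_malt = 45.
→ y_fermentation = 5 and y_malt = 5.
Δz = y_fermentation·Δb = 5 × (-3) = -15, so new z* = 1775 − 15 = 1760.

1760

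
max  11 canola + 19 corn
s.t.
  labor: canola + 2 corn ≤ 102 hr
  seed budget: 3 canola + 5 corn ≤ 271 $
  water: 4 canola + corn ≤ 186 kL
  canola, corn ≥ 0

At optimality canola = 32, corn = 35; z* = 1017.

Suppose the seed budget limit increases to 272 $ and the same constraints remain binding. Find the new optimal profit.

Check each constraint at x*: labor 102/102 (tight); seed budget 271/271 (tight); water 163/186 (slack 23).
By complementary slackness, y = 0 for the non-binding constraint.
The binding rows give the dual system: 1·y_labor + 3·y_seed budget = 11 and 2·y_labor + 5·y_seed budget = 19.
→ y_labor = 2 and y_seed budget = 3.
Δz = y_seed budget·Δb = 3 × (1) = 3, so new z* = 1017 + 3 = 1020.

1020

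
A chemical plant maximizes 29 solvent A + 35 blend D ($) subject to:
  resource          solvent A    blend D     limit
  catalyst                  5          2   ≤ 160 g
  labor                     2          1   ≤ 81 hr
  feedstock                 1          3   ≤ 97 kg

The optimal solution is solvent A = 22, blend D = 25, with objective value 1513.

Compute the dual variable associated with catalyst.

4

At the optimum: catalyst uses 160 of 160 (binding); labor uses 69 of 81 (slack = 12); feedstock uses 97 of 97 (binding).
Slack constraints have shadow price 0 (complementary slackness).
From A_Bᵀ y = c: 5·y_catalyst + 1·y_feedstock = 29; 2·y_catalyst + 3·y_feedstock = 35.
This yields shadow prices y_catalyst = 4, y_feedstock = 9.
Shadow price of catalyst = 4.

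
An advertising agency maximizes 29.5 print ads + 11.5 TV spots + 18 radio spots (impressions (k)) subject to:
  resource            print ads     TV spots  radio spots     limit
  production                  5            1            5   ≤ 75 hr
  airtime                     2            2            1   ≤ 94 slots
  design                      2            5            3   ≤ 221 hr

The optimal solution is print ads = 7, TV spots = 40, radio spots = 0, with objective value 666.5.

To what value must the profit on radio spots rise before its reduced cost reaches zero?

Check each constraint at x*: production 75/75 (tight); airtime 94/94 (tight); design 214/221 (slack 7).
By complementary slackness, y = 0 for the non-binding constraint.
Dual feasibility on the basic columns requires 5·y_production + 2·y_airtime = 29.5, 1·y_production + 2·y_airtime = 11.5.
→ y_production = 4.5 and y_airtime = 3.5.
radio spots enters the basis when its profit ≥ yᵀa₃ = 4.5·5 + 3.5·1 = 26.

26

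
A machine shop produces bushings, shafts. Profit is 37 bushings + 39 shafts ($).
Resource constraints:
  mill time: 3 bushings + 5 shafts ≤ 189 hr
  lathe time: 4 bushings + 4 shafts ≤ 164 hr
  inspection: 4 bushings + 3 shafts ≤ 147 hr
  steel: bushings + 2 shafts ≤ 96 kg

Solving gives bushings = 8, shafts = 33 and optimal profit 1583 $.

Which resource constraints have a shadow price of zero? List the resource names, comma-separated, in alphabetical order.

mill time: 189/189 (binding)
lathe time: 164/164 (binding)
inspection: 131/147 (slack 16)
steel: 74/96 (slack 22)
By complementary slackness, a constraint with positive slack has shadow price 0 → inspection, steel.

inspection, steel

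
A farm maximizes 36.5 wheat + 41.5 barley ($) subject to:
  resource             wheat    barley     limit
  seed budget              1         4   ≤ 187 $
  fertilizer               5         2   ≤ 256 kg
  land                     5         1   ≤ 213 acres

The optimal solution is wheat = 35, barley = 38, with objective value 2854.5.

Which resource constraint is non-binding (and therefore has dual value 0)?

seed budget: 187/187 (binding)
fertilizer: 251/256 (slack 5)
land: 213/213 (binding)
By complementary slackness, a constraint with positive slack has shadow price 0 → fertilizer.

fertilizer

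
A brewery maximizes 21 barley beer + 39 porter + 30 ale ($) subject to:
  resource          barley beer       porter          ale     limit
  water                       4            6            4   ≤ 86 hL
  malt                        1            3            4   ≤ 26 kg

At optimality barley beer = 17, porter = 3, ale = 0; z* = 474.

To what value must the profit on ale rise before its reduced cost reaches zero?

36

At the optimum: water uses 86 of 86 (binding); malt uses 26 of 26 (binding).
The binding rows give the dual system: 4·y_water + 1·y_malt = 21 and 6·y_water + 3·y_malt = 39.
→ y_water = 4 and y_malt = 5.
ale enters the basis when its profit ≥ yᵀa₃ = 4·4 + 5·4 = 36.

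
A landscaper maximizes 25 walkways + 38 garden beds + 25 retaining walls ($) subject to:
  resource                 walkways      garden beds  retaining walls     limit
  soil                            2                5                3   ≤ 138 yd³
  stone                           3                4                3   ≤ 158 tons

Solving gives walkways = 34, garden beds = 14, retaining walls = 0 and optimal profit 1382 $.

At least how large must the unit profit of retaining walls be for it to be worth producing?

At the optimum: soil uses 138 of 138 (binding); stone uses 158 of 158 (binding).
From A_Bᵀ y = c: 2·y_soil + 3·y_stone = 25; 5·y_soil + 4·y_stone = 38.
Solving: y_soil = 2, y_stone = 7.
retaining walls enters the basis when its profit ≥ yᵀa₃ = 2·3 + 7·3 = 27.

27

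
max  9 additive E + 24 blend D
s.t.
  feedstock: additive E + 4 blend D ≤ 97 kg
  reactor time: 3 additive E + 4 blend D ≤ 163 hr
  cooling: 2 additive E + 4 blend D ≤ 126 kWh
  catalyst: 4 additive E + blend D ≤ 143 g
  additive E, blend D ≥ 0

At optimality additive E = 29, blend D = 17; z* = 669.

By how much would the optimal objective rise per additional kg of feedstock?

3

Check each constraint at x*: feedstock 97/97 (tight); reactor time 155/163 (slack 8); cooling 126/126 (tight); catalyst 133/143 (slack 10).
Since reactor time, catalyst are not tight, their duals are 0.
The binding rows give the dual system: 1·y_feedstock + 2·y_cooling = 9 and 4·y_feedstock + 4·y_cooling = 24.
This yields shadow prices y_feedstock = 3, y_cooling = 3.
Shadow price of feedstock = 3.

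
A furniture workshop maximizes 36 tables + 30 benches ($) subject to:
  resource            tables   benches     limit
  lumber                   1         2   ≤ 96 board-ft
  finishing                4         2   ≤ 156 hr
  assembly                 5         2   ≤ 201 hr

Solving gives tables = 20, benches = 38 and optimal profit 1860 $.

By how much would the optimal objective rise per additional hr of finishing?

7

Check each constraint at x*: lumber 96/96 (tight); finishing 156/156 (tight); assembly 176/201 (slack 25).
Since assembly is not tight, its dual is 0.
The binding rows give the dual system: 1·y_lumber + 4·y_finishing = 36 and 2·y_lumber + 2·y_finishing = 30.
This yields shadow prices y_lumber = 8, y_finishing = 7.
Shadow price of finishing = 7.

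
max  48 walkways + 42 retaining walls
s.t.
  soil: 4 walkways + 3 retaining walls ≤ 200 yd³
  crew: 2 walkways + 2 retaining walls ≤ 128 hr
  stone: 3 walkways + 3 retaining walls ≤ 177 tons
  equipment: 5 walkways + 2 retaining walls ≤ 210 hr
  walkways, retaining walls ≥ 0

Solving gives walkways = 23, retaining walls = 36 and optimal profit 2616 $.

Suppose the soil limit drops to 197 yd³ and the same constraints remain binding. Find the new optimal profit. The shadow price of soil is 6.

2598

Δb = -3, so new z* = 2616 + (6)·(-3) = 2616 − 18 = 2598.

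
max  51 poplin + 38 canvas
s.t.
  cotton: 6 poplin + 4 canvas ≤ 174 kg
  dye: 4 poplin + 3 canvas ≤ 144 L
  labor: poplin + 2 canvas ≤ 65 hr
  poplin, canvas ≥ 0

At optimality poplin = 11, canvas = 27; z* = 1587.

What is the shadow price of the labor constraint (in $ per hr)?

At the optimum: cotton uses 174 of 174 (binding); dye uses 125 of 144 (slack = 19); labor uses 65 of 65 (binding).
By complementary slackness, y = 0 for the non-binding constraint.
Dual feasibility on the basic columns requires 6·y_cotton + 1·y_labor = 51, 4·y_cotton + 2·y_labor = 38.
Solving: y_cotton = 8, y_labor = 3.
Shadow price of labor = 3.

3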